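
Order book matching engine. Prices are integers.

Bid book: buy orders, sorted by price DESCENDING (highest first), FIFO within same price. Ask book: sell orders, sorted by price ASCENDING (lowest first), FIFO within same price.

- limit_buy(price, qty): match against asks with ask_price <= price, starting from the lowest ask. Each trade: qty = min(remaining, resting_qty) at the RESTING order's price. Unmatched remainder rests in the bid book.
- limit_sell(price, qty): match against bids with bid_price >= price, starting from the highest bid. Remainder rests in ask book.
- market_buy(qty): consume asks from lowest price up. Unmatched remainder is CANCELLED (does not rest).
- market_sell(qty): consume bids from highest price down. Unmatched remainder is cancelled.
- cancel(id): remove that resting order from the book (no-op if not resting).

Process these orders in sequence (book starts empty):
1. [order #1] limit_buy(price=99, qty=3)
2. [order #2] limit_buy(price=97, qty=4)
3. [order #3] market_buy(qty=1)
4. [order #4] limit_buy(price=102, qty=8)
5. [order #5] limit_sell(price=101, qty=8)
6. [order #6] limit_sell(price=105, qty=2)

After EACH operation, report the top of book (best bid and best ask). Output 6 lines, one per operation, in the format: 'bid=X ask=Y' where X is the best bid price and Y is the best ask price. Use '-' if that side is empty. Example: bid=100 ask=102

After op 1 [order #1] limit_buy(price=99, qty=3): fills=none; bids=[#1:3@99] asks=[-]
After op 2 [order #2] limit_buy(price=97, qty=4): fills=none; bids=[#1:3@99 #2:4@97] asks=[-]
After op 3 [order #3] market_buy(qty=1): fills=none; bids=[#1:3@99 #2:4@97] asks=[-]
After op 4 [order #4] limit_buy(price=102, qty=8): fills=none; bids=[#4:8@102 #1:3@99 #2:4@97] asks=[-]
After op 5 [order #5] limit_sell(price=101, qty=8): fills=#4x#5:8@102; bids=[#1:3@99 #2:4@97] asks=[-]
After op 6 [order #6] limit_sell(price=105, qty=2): fills=none; bids=[#1:3@99 #2:4@97] asks=[#6:2@105]

Answer: bid=99 ask=-
bid=99 ask=-
bid=99 ask=-
bid=102 ask=-
bid=99 ask=-
bid=99 ask=105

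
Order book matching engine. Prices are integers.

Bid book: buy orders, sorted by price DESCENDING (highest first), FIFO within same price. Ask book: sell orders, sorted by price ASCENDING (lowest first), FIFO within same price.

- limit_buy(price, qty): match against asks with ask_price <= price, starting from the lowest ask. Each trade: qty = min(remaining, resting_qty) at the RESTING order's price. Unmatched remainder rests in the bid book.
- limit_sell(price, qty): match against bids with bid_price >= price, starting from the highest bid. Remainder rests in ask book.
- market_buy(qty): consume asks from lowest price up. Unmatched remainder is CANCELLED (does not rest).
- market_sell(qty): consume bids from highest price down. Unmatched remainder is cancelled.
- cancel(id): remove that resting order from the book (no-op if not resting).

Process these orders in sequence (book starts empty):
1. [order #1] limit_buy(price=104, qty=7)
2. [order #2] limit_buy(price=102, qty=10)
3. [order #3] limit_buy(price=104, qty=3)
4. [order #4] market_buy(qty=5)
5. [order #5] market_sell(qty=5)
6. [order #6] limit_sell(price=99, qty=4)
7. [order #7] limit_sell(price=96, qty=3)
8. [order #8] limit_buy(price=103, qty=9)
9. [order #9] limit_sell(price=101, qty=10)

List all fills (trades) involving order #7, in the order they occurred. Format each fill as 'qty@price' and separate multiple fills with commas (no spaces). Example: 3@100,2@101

After op 1 [order #1] limit_buy(price=104, qty=7): fills=none; bids=[#1:7@104] asks=[-]
After op 2 [order #2] limit_buy(price=102, qty=10): fills=none; bids=[#1:7@104 #2:10@102] asks=[-]
After op 3 [order #3] limit_buy(price=104, qty=3): fills=none; bids=[#1:7@104 #3:3@104 #2:10@102] asks=[-]
After op 4 [order #4] market_buy(qty=5): fills=none; bids=[#1:7@104 #3:3@104 #2:10@102] asks=[-]
After op 5 [order #5] market_sell(qty=5): fills=#1x#5:5@104; bids=[#1:2@104 #3:3@104 #2:10@102] asks=[-]
After op 6 [order #6] limit_sell(price=99, qty=4): fills=#1x#6:2@104 #3x#6:2@104; bids=[#3:1@104 #2:10@102] asks=[-]
After op 7 [order #7] limit_sell(price=96, qty=3): fills=#3x#7:1@104 #2x#7:2@102; bids=[#2:8@102] asks=[-]
After op 8 [order #8] limit_buy(price=103, qty=9): fills=none; bids=[#8:9@103 #2:8@102] asks=[-]
After op 9 [order #9] limit_sell(price=101, qty=10): fills=#8x#9:9@103 #2x#9:1@102; bids=[#2:7@102] asks=[-]

Answer: 1@104,2@102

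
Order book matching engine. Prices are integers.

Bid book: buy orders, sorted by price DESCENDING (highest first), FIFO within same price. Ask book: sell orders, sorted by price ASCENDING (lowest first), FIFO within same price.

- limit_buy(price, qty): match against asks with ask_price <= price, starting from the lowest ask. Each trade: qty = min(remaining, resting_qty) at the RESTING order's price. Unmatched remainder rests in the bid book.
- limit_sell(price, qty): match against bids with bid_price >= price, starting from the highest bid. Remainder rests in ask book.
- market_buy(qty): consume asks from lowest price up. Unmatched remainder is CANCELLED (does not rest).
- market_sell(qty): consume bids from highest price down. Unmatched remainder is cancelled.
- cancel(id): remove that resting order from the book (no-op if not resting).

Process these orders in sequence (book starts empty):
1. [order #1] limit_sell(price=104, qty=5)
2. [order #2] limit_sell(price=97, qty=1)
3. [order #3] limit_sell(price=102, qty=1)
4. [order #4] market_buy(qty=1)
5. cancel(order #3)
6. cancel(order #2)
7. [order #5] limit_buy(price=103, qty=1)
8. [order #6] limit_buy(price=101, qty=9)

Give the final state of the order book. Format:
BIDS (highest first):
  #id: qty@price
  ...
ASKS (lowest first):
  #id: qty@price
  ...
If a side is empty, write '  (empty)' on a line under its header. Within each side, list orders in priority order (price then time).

After op 1 [order #1] limit_sell(price=104, qty=5): fills=none; bids=[-] asks=[#1:5@104]
After op 2 [order #2] limit_sell(price=97, qty=1): fills=none; bids=[-] asks=[#2:1@97 #1:5@104]
After op 3 [order #3] limit_sell(price=102, qty=1): fills=none; bids=[-] asks=[#2:1@97 #3:1@102 #1:5@104]
After op 4 [order #4] market_buy(qty=1): fills=#4x#2:1@97; bids=[-] asks=[#3:1@102 #1:5@104]
After op 5 cancel(order #3): fills=none; bids=[-] asks=[#1:5@104]
After op 6 cancel(order #2): fills=none; bids=[-] asks=[#1:5@104]
After op 7 [order #5] limit_buy(price=103, qty=1): fills=none; bids=[#5:1@103] asks=[#1:5@104]
After op 8 [order #6] limit_buy(price=101, qty=9): fills=none; bids=[#5:1@103 #6:9@101] asks=[#1:5@104]

Answer: BIDS (highest first):
  #5: 1@103
  #6: 9@101
ASKS (lowest first):
  #1: 5@104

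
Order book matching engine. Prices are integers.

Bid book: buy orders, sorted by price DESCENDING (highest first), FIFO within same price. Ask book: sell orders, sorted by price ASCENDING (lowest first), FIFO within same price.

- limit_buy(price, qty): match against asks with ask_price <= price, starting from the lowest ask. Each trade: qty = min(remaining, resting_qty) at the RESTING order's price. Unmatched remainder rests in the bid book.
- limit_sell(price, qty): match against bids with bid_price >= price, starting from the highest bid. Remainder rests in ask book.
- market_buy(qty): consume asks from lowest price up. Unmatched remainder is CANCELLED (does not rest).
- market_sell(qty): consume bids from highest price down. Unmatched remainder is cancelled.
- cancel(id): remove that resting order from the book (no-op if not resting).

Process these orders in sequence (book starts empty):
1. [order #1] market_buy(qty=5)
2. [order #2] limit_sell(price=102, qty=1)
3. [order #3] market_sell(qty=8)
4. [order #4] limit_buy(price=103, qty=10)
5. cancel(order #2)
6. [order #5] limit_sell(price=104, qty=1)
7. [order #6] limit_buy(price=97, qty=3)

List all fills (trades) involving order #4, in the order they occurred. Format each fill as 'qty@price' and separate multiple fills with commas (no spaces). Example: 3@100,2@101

After op 1 [order #1] market_buy(qty=5): fills=none; bids=[-] asks=[-]
After op 2 [order #2] limit_sell(price=102, qty=1): fills=none; bids=[-] asks=[#2:1@102]
After op 3 [order #3] market_sell(qty=8): fills=none; bids=[-] asks=[#2:1@102]
After op 4 [order #4] limit_buy(price=103, qty=10): fills=#4x#2:1@102; bids=[#4:9@103] asks=[-]
After op 5 cancel(order #2): fills=none; bids=[#4:9@103] asks=[-]
After op 6 [order #5] limit_sell(price=104, qty=1): fills=none; bids=[#4:9@103] asks=[#5:1@104]
After op 7 [order #6] limit_buy(price=97, qty=3): fills=none; bids=[#4:9@103 #6:3@97] asks=[#5:1@104]

Answer: 1@102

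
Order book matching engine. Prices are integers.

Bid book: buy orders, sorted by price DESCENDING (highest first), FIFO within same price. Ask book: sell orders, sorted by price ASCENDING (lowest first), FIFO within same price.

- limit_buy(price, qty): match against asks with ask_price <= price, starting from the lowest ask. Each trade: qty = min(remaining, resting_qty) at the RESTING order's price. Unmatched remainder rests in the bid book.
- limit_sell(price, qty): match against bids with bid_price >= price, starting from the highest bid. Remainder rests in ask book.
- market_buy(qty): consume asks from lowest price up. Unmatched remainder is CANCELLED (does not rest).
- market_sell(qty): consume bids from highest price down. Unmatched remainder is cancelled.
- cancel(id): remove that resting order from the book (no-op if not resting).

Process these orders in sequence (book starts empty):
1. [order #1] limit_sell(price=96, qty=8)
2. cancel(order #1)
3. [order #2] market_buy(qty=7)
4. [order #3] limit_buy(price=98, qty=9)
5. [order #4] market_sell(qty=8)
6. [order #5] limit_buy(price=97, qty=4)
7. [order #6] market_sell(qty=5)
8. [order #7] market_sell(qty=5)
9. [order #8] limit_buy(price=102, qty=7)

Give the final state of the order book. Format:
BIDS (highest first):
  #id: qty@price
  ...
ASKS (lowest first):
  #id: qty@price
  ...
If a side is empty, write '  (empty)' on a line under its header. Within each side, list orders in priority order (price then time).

Answer: BIDS (highest first):
  #8: 7@102
ASKS (lowest first):
  (empty)

Derivation:
After op 1 [order #1] limit_sell(price=96, qty=8): fills=none; bids=[-] asks=[#1:8@96]
After op 2 cancel(order #1): fills=none; bids=[-] asks=[-]
After op 3 [order #2] market_buy(qty=7): fills=none; bids=[-] asks=[-]
After op 4 [order #3] limit_buy(price=98, qty=9): fills=none; bids=[#3:9@98] asks=[-]
After op 5 [order #4] market_sell(qty=8): fills=#3x#4:8@98; bids=[#3:1@98] asks=[-]
After op 6 [order #5] limit_buy(price=97, qty=4): fills=none; bids=[#3:1@98 #5:4@97] asks=[-]
After op 7 [order #6] market_sell(qty=5): fills=#3x#6:1@98 #5x#6:4@97; bids=[-] asks=[-]
After op 8 [order #7] market_sell(qty=5): fills=none; bids=[-] asks=[-]
After op 9 [order #8] limit_buy(price=102, qty=7): fills=none; bids=[#8:7@102] asks=[-]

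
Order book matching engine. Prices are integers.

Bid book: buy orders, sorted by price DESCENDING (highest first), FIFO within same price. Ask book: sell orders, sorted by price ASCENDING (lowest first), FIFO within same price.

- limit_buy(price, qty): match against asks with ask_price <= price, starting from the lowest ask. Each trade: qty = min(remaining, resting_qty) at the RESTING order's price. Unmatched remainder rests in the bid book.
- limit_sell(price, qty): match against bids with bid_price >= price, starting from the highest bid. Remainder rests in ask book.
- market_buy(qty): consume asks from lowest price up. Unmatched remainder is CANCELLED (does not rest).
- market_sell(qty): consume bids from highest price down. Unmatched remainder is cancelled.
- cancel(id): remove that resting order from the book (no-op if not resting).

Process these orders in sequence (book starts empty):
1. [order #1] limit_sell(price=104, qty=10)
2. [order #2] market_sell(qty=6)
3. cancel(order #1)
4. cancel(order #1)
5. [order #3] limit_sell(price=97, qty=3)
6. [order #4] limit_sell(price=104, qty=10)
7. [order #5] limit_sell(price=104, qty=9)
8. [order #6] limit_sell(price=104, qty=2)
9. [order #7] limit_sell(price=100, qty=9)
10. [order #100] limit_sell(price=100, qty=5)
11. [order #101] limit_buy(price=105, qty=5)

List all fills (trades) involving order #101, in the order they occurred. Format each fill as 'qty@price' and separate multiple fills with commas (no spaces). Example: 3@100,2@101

After op 1 [order #1] limit_sell(price=104, qty=10): fills=none; bids=[-] asks=[#1:10@104]
After op 2 [order #2] market_sell(qty=6): fills=none; bids=[-] asks=[#1:10@104]
After op 3 cancel(order #1): fills=none; bids=[-] asks=[-]
After op 4 cancel(order #1): fills=none; bids=[-] asks=[-]
After op 5 [order #3] limit_sell(price=97, qty=3): fills=none; bids=[-] asks=[#3:3@97]
After op 6 [order #4] limit_sell(price=104, qty=10): fills=none; bids=[-] asks=[#3:3@97 #4:10@104]
After op 7 [order #5] limit_sell(price=104, qty=9): fills=none; bids=[-] asks=[#3:3@97 #4:10@104 #5:9@104]
After op 8 [order #6] limit_sell(price=104, qty=2): fills=none; bids=[-] asks=[#3:3@97 #4:10@104 #5:9@104 #6:2@104]
After op 9 [order #7] limit_sell(price=100, qty=9): fills=none; bids=[-] asks=[#3:3@97 #7:9@100 #4:10@104 #5:9@104 #6:2@104]
After op 10 [order #100] limit_sell(price=100, qty=5): fills=none; bids=[-] asks=[#3:3@97 #7:9@100 #100:5@100 #4:10@104 #5:9@104 #6:2@104]
After op 11 [order #101] limit_buy(price=105, qty=5): fills=#101x#3:3@97 #101x#7:2@100; bids=[-] asks=[#7:7@100 #100:5@100 #4:10@104 #5:9@104 #6:2@104]

Answer: 3@97,2@100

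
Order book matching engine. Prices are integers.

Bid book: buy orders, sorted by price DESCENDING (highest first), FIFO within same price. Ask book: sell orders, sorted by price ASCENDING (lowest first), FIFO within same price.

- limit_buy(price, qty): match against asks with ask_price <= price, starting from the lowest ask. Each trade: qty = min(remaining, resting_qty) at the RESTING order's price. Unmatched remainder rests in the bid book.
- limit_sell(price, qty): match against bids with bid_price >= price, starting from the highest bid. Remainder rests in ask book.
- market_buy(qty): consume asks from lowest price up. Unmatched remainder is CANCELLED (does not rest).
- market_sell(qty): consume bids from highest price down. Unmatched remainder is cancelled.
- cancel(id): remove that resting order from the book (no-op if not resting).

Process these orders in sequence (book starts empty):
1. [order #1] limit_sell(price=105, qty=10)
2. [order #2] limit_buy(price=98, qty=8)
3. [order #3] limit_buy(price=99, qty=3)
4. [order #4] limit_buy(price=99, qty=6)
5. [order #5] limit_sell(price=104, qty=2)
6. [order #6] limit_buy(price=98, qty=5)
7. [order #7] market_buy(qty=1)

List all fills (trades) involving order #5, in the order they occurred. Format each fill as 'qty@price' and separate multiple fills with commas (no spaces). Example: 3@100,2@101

After op 1 [order #1] limit_sell(price=105, qty=10): fills=none; bids=[-] asks=[#1:10@105]
After op 2 [order #2] limit_buy(price=98, qty=8): fills=none; bids=[#2:8@98] asks=[#1:10@105]
After op 3 [order #3] limit_buy(price=99, qty=3): fills=none; bids=[#3:3@99 #2:8@98] asks=[#1:10@105]
After op 4 [order #4] limit_buy(price=99, qty=6): fills=none; bids=[#3:3@99 #4:6@99 #2:8@98] asks=[#1:10@105]
After op 5 [order #5] limit_sell(price=104, qty=2): fills=none; bids=[#3:3@99 #4:6@99 #2:8@98] asks=[#5:2@104 #1:10@105]
After op 6 [order #6] limit_buy(price=98, qty=5): fills=none; bids=[#3:3@99 #4:6@99 #2:8@98 #6:5@98] asks=[#5:2@104 #1:10@105]
After op 7 [order #7] market_buy(qty=1): fills=#7x#5:1@104; bids=[#3:3@99 #4:6@99 #2:8@98 #6:5@98] asks=[#5:1@104 #1:10@105]

Answer: 1@104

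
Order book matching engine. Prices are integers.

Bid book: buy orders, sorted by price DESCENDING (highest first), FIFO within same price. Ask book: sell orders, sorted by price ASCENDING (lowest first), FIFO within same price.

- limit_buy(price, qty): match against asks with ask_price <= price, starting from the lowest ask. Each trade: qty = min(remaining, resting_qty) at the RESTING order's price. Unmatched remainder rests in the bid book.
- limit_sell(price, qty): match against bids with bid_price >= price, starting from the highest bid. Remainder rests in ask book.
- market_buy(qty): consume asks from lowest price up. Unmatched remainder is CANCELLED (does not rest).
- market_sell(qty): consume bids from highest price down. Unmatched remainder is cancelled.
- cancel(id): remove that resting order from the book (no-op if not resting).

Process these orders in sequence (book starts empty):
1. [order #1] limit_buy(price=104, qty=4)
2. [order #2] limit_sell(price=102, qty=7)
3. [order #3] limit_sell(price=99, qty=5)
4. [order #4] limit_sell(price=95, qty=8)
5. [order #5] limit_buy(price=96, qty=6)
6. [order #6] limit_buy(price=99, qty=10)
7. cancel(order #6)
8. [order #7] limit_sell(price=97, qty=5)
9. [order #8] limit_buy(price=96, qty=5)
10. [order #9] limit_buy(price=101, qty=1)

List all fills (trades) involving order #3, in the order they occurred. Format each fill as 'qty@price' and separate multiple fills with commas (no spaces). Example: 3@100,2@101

After op 1 [order #1] limit_buy(price=104, qty=4): fills=none; bids=[#1:4@104] asks=[-]
After op 2 [order #2] limit_sell(price=102, qty=7): fills=#1x#2:4@104; bids=[-] asks=[#2:3@102]
After op 3 [order #3] limit_sell(price=99, qty=5): fills=none; bids=[-] asks=[#3:5@99 #2:3@102]
After op 4 [order #4] limit_sell(price=95, qty=8): fills=none; bids=[-] asks=[#4:8@95 #3:5@99 #2:3@102]
After op 5 [order #5] limit_buy(price=96, qty=6): fills=#5x#4:6@95; bids=[-] asks=[#4:2@95 #3:5@99 #2:3@102]
After op 6 [order #6] limit_buy(price=99, qty=10): fills=#6x#4:2@95 #6x#3:5@99; bids=[#6:3@99] asks=[#2:3@102]
After op 7 cancel(order #6): fills=none; bids=[-] asks=[#2:3@102]
After op 8 [order #7] limit_sell(price=97, qty=5): fills=none; bids=[-] asks=[#7:5@97 #2:3@102]
After op 9 [order #8] limit_buy(price=96, qty=5): fills=none; bids=[#8:5@96] asks=[#7:5@97 #2:3@102]
After op 10 [order #9] limit_buy(price=101, qty=1): fills=#9x#7:1@97; bids=[#8:5@96] asks=[#7:4@97 #2:3@102]

Answer: 5@99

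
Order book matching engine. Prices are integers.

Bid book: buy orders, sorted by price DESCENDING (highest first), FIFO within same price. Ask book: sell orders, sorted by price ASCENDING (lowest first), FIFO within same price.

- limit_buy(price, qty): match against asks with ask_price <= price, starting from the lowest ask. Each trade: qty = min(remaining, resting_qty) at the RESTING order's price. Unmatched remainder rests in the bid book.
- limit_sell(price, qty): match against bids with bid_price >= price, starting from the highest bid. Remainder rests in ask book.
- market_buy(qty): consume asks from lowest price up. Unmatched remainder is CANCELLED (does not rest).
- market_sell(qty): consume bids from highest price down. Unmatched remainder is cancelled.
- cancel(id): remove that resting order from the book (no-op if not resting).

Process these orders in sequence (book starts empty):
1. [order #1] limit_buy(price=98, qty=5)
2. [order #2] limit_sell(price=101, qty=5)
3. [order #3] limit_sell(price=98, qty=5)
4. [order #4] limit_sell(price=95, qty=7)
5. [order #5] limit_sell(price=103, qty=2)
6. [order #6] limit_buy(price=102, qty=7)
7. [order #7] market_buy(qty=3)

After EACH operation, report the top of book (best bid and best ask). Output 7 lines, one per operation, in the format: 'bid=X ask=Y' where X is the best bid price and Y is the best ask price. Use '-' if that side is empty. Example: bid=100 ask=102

Answer: bid=98 ask=-
bid=98 ask=101
bid=- ask=101
bid=- ask=95
bid=- ask=95
bid=- ask=101
bid=- ask=101

Derivation:
After op 1 [order #1] limit_buy(price=98, qty=5): fills=none; bids=[#1:5@98] asks=[-]
After op 2 [order #2] limit_sell(price=101, qty=5): fills=none; bids=[#1:5@98] asks=[#2:5@101]
After op 3 [order #3] limit_sell(price=98, qty=5): fills=#1x#3:5@98; bids=[-] asks=[#2:5@101]
After op 4 [order #4] limit_sell(price=95, qty=7): fills=none; bids=[-] asks=[#4:7@95 #2:5@101]
After op 5 [order #5] limit_sell(price=103, qty=2): fills=none; bids=[-] asks=[#4:7@95 #2:5@101 #5:2@103]
After op 6 [order #6] limit_buy(price=102, qty=7): fills=#6x#4:7@95; bids=[-] asks=[#2:5@101 #5:2@103]
After op 7 [order #7] market_buy(qty=3): fills=#7x#2:3@101; bids=[-] asks=[#2:2@101 #5:2@103]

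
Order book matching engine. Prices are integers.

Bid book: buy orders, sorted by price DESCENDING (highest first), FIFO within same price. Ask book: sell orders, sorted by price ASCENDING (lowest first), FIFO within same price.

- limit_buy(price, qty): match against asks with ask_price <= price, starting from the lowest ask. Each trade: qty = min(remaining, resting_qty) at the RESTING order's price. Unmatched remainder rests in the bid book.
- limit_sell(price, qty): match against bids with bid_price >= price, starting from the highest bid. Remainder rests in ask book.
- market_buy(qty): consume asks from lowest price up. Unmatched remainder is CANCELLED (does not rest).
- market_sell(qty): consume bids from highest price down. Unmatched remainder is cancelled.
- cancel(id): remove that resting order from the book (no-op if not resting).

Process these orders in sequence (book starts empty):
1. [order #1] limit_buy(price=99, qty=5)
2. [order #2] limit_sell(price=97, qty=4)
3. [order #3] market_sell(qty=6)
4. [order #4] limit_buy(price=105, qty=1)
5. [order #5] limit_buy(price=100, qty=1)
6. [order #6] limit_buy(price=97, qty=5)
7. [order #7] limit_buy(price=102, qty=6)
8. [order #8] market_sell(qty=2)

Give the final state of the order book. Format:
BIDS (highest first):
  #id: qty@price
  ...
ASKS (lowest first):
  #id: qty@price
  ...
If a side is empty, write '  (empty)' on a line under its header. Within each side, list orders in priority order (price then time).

After op 1 [order #1] limit_buy(price=99, qty=5): fills=none; bids=[#1:5@99] asks=[-]
After op 2 [order #2] limit_sell(price=97, qty=4): fills=#1x#2:4@99; bids=[#1:1@99] asks=[-]
After op 3 [order #3] market_sell(qty=6): fills=#1x#3:1@99; bids=[-] asks=[-]
After op 4 [order #4] limit_buy(price=105, qty=1): fills=none; bids=[#4:1@105] asks=[-]
After op 5 [order #5] limit_buy(price=100, qty=1): fills=none; bids=[#4:1@105 #5:1@100] asks=[-]
After op 6 [order #6] limit_buy(price=97, qty=5): fills=none; bids=[#4:1@105 #5:1@100 #6:5@97] asks=[-]
After op 7 [order #7] limit_buy(price=102, qty=6): fills=none; bids=[#4:1@105 #7:6@102 #5:1@100 #6:5@97] asks=[-]
After op 8 [order #8] market_sell(qty=2): fills=#4x#8:1@105 #7x#8:1@102; bids=[#7:5@102 #5:1@100 #6:5@97] asks=[-]

Answer: BIDS (highest first):
  #7: 5@102
  #5: 1@100
  #6: 5@97
ASKS (lowest first):
  (empty)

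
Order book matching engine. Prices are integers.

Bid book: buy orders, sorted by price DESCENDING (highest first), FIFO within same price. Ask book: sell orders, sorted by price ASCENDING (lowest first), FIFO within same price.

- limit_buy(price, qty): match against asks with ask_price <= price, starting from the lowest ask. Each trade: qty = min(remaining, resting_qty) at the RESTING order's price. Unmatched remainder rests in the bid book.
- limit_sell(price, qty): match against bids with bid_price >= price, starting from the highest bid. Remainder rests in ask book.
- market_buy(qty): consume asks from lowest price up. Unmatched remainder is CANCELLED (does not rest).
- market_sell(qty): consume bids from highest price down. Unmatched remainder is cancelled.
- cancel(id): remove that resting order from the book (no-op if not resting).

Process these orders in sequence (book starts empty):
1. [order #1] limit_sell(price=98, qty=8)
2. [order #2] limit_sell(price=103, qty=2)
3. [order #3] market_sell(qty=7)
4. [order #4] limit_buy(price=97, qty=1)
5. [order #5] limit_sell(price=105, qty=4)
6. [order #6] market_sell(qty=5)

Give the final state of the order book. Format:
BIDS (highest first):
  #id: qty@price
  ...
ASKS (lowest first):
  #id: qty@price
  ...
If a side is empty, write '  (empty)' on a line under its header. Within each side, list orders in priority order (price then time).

After op 1 [order #1] limit_sell(price=98, qty=8): fills=none; bids=[-] asks=[#1:8@98]
After op 2 [order #2] limit_sell(price=103, qty=2): fills=none; bids=[-] asks=[#1:8@98 #2:2@103]
After op 3 [order #3] market_sell(qty=7): fills=none; bids=[-] asks=[#1:8@98 #2:2@103]
After op 4 [order #4] limit_buy(price=97, qty=1): fills=none; bids=[#4:1@97] asks=[#1:8@98 #2:2@103]
After op 5 [order #5] limit_sell(price=105, qty=4): fills=none; bids=[#4:1@97] asks=[#1:8@98 #2:2@103 #5:4@105]
After op 6 [order #6] market_sell(qty=5): fills=#4x#6:1@97; bids=[-] asks=[#1:8@98 #2:2@103 #5:4@105]

Answer: BIDS (highest first):
  (empty)
ASKS (lowest first):
  #1: 8@98
  #2: 2@103
  #5: 4@105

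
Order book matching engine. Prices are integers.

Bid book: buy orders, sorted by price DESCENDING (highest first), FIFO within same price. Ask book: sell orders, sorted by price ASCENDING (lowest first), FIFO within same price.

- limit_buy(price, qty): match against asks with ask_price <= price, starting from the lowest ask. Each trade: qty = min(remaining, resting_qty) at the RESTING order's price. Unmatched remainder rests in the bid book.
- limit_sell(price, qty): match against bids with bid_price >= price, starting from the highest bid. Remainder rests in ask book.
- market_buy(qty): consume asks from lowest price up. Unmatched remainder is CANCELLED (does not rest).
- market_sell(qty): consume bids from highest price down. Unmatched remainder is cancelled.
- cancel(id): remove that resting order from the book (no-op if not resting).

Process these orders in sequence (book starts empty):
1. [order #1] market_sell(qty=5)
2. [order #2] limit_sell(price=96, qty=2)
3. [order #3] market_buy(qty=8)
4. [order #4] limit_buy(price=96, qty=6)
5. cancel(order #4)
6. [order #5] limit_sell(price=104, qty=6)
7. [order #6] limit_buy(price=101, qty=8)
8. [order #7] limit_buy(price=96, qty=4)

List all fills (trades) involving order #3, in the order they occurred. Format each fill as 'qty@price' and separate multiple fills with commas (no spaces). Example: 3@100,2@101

After op 1 [order #1] market_sell(qty=5): fills=none; bids=[-] asks=[-]
After op 2 [order #2] limit_sell(price=96, qty=2): fills=none; bids=[-] asks=[#2:2@96]
After op 3 [order #3] market_buy(qty=8): fills=#3x#2:2@96; bids=[-] asks=[-]
After op 4 [order #4] limit_buy(price=96, qty=6): fills=none; bids=[#4:6@96] asks=[-]
After op 5 cancel(order #4): fills=none; bids=[-] asks=[-]
After op 6 [order #5] limit_sell(price=104, qty=6): fills=none; bids=[-] asks=[#5:6@104]
After op 7 [order #6] limit_buy(price=101, qty=8): fills=none; bids=[#6:8@101] asks=[#5:6@104]
After op 8 [order #7] limit_buy(price=96, qty=4): fills=none; bids=[#6:8@101 #7:4@96] asks=[#5:6@104]

Answer: 2@96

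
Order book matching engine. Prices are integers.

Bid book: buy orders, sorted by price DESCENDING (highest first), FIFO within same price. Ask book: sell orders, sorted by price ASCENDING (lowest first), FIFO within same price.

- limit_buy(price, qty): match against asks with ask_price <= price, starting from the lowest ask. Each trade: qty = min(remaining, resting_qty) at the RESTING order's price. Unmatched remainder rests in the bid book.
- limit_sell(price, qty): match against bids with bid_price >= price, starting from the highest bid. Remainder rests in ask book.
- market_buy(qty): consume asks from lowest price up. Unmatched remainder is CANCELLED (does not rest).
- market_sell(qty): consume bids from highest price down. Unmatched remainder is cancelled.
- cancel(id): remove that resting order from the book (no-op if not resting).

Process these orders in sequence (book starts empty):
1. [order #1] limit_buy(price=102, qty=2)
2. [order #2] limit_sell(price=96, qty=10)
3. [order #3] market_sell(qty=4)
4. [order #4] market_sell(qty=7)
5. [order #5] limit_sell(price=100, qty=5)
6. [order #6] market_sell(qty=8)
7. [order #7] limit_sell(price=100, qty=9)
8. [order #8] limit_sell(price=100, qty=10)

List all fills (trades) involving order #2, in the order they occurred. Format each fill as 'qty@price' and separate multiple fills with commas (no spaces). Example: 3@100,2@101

After op 1 [order #1] limit_buy(price=102, qty=2): fills=none; bids=[#1:2@102] asks=[-]
After op 2 [order #2] limit_sell(price=96, qty=10): fills=#1x#2:2@102; bids=[-] asks=[#2:8@96]
After op 3 [order #3] market_sell(qty=4): fills=none; bids=[-] asks=[#2:8@96]
After op 4 [order #4] market_sell(qty=7): fills=none; bids=[-] asks=[#2:8@96]
After op 5 [order #5] limit_sell(price=100, qty=5): fills=none; bids=[-] asks=[#2:8@96 #5:5@100]
After op 6 [order #6] market_sell(qty=8): fills=none; bids=[-] asks=[#2:8@96 #5:5@100]
After op 7 [order #7] limit_sell(price=100, qty=9): fills=none; bids=[-] asks=[#2:8@96 #5:5@100 #7:9@100]
After op 8 [order #8] limit_sell(price=100, qty=10): fills=none; bids=[-] asks=[#2:8@96 #5:5@100 #7:9@100 #8:10@100]

Answer: 2@102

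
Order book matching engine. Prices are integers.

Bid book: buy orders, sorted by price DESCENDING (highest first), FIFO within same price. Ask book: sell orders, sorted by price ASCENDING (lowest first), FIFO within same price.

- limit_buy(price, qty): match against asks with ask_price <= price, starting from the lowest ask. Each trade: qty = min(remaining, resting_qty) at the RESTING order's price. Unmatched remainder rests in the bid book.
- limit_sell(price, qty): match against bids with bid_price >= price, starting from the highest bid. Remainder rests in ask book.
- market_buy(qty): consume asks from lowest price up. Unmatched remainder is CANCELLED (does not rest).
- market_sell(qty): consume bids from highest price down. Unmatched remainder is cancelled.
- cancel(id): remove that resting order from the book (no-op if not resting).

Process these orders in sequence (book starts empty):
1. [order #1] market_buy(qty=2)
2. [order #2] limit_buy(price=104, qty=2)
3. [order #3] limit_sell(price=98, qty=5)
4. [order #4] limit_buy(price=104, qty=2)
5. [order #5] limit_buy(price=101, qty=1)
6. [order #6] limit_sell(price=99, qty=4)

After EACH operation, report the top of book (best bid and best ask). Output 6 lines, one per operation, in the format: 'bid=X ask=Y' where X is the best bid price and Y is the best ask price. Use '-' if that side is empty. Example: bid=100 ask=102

Answer: bid=- ask=-
bid=104 ask=-
bid=- ask=98
bid=- ask=98
bid=- ask=-
bid=- ask=99

Derivation:
After op 1 [order #1] market_buy(qty=2): fills=none; bids=[-] asks=[-]
After op 2 [order #2] limit_buy(price=104, qty=2): fills=none; bids=[#2:2@104] asks=[-]
After op 3 [order #3] limit_sell(price=98, qty=5): fills=#2x#3:2@104; bids=[-] asks=[#3:3@98]
After op 4 [order #4] limit_buy(price=104, qty=2): fills=#4x#3:2@98; bids=[-] asks=[#3:1@98]
After op 5 [order #5] limit_buy(price=101, qty=1): fills=#5x#3:1@98; bids=[-] asks=[-]
After op 6 [order #6] limit_sell(price=99, qty=4): fills=none; bids=[-] asks=[#6:4@99]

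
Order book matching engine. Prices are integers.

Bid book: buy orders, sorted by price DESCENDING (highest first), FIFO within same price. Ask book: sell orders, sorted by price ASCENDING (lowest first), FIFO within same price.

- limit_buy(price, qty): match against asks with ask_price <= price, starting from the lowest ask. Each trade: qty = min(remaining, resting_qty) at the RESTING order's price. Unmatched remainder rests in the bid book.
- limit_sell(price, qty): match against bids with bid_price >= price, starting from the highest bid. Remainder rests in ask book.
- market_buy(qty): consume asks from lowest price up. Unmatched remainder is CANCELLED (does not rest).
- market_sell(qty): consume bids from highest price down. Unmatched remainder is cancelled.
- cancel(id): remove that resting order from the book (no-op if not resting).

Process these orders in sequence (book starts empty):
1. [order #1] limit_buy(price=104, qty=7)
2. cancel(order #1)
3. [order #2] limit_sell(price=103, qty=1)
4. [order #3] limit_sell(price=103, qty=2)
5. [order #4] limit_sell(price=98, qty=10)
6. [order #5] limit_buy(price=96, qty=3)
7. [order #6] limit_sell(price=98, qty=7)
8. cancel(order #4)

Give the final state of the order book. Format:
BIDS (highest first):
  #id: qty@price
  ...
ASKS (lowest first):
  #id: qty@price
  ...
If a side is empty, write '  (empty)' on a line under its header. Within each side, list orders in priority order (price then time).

After op 1 [order #1] limit_buy(price=104, qty=7): fills=none; bids=[#1:7@104] asks=[-]
After op 2 cancel(order #1): fills=none; bids=[-] asks=[-]
After op 3 [order #2] limit_sell(price=103, qty=1): fills=none; bids=[-] asks=[#2:1@103]
After op 4 [order #3] limit_sell(price=103, qty=2): fills=none; bids=[-] asks=[#2:1@103 #3:2@103]
After op 5 [order #4] limit_sell(price=98, qty=10): fills=none; bids=[-] asks=[#4:10@98 #2:1@103 #3:2@103]
After op 6 [order #5] limit_buy(price=96, qty=3): fills=none; bids=[#5:3@96] asks=[#4:10@98 #2:1@103 #3:2@103]
After op 7 [order #6] limit_sell(price=98, qty=7): fills=none; bids=[#5:3@96] asks=[#4:10@98 #6:7@98 #2:1@103 #3:2@103]
After op 8 cancel(order #4): fills=none; bids=[#5:3@96] asks=[#6:7@98 #2:1@103 #3:2@103]

Answer: BIDS (highest first):
  #5: 3@96
ASKS (lowest first):
  #6: 7@98
  #2: 1@103
  #3: 2@103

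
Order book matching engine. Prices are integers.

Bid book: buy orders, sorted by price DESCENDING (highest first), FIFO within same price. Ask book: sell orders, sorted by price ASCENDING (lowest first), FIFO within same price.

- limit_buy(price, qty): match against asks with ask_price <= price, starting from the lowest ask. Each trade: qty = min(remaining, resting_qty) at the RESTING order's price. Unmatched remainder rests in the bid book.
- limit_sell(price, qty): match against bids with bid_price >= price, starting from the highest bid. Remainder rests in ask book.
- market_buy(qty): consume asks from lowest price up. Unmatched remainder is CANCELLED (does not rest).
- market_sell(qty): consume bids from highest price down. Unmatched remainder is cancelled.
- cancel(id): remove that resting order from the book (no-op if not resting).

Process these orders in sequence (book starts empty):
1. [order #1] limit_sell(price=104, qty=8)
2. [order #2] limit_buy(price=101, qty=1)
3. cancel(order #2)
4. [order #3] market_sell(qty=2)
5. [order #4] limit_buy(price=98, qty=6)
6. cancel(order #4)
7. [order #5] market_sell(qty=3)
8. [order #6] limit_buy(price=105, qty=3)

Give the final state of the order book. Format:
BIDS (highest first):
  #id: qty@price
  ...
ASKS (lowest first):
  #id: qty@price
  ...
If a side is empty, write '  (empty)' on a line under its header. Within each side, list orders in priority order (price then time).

After op 1 [order #1] limit_sell(price=104, qty=8): fills=none; bids=[-] asks=[#1:8@104]
After op 2 [order #2] limit_buy(price=101, qty=1): fills=none; bids=[#2:1@101] asks=[#1:8@104]
After op 3 cancel(order #2): fills=none; bids=[-] asks=[#1:8@104]
After op 4 [order #3] market_sell(qty=2): fills=none; bids=[-] asks=[#1:8@104]
After op 5 [order #4] limit_buy(price=98, qty=6): fills=none; bids=[#4:6@98] asks=[#1:8@104]
After op 6 cancel(order #4): fills=none; bids=[-] asks=[#1:8@104]
After op 7 [order #5] market_sell(qty=3): fills=none; bids=[-] asks=[#1:8@104]
After op 8 [order #6] limit_buy(price=105, qty=3): fills=#6x#1:3@104; bids=[-] asks=[#1:5@104]

Answer: BIDS (highest first):
  (empty)
ASKS (lowest first):
  #1: 5@104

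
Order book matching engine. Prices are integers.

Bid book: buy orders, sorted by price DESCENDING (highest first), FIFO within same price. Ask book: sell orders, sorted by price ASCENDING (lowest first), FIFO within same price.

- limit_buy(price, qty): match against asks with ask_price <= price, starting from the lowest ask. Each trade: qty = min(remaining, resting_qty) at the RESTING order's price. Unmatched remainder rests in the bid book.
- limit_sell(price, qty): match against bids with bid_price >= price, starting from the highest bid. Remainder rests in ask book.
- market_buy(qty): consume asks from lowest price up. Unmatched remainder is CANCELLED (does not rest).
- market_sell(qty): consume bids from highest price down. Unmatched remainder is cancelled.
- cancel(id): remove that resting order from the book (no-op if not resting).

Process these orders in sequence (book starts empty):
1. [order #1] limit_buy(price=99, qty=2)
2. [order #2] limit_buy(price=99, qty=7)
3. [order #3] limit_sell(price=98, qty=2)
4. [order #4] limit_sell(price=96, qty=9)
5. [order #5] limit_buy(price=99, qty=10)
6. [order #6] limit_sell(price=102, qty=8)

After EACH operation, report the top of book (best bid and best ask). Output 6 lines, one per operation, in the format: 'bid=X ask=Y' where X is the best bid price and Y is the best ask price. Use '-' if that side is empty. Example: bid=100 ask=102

After op 1 [order #1] limit_buy(price=99, qty=2): fills=none; bids=[#1:2@99] asks=[-]
After op 2 [order #2] limit_buy(price=99, qty=7): fills=none; bids=[#1:2@99 #2:7@99] asks=[-]
After op 3 [order #3] limit_sell(price=98, qty=2): fills=#1x#3:2@99; bids=[#2:7@99] asks=[-]
After op 4 [order #4] limit_sell(price=96, qty=9): fills=#2x#4:7@99; bids=[-] asks=[#4:2@96]
After op 5 [order #5] limit_buy(price=99, qty=10): fills=#5x#4:2@96; bids=[#5:8@99] asks=[-]
After op 6 [order #6] limit_sell(price=102, qty=8): fills=none; bids=[#5:8@99] asks=[#6:8@102]

Answer: bid=99 ask=-
bid=99 ask=-
bid=99 ask=-
bid=- ask=96
bid=99 ask=-
bid=99 ask=102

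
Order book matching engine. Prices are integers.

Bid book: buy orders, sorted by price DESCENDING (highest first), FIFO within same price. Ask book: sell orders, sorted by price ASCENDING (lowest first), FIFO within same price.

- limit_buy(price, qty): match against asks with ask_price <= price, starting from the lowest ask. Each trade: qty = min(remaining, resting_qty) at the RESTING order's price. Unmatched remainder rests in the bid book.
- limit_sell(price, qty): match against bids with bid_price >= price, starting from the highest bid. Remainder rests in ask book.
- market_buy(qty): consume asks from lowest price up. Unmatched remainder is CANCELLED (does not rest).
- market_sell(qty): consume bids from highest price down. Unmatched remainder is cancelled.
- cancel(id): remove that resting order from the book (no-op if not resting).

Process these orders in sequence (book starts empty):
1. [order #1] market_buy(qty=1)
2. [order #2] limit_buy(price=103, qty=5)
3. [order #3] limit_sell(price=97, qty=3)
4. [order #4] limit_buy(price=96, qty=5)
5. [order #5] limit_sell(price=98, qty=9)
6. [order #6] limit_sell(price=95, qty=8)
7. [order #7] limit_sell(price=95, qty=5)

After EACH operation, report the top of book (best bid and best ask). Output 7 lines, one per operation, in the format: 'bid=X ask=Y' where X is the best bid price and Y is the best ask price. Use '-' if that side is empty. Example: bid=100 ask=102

Answer: bid=- ask=-
bid=103 ask=-
bid=103 ask=-
bid=103 ask=-
bid=96 ask=98
bid=- ask=95
bid=- ask=95

Derivation:
After op 1 [order #1] market_buy(qty=1): fills=none; bids=[-] asks=[-]
After op 2 [order #2] limit_buy(price=103, qty=5): fills=none; bids=[#2:5@103] asks=[-]
After op 3 [order #3] limit_sell(price=97, qty=3): fills=#2x#3:3@103; bids=[#2:2@103] asks=[-]
After op 4 [order #4] limit_buy(price=96, qty=5): fills=none; bids=[#2:2@103 #4:5@96] asks=[-]
After op 5 [order #5] limit_sell(price=98, qty=9): fills=#2x#5:2@103; bids=[#4:5@96] asks=[#5:7@98]
After op 6 [order #6] limit_sell(price=95, qty=8): fills=#4x#6:5@96; bids=[-] asks=[#6:3@95 #5:7@98]
After op 7 [order #7] limit_sell(price=95, qty=5): fills=none; bids=[-] asks=[#6:3@95 #7:5@95 #5:7@98]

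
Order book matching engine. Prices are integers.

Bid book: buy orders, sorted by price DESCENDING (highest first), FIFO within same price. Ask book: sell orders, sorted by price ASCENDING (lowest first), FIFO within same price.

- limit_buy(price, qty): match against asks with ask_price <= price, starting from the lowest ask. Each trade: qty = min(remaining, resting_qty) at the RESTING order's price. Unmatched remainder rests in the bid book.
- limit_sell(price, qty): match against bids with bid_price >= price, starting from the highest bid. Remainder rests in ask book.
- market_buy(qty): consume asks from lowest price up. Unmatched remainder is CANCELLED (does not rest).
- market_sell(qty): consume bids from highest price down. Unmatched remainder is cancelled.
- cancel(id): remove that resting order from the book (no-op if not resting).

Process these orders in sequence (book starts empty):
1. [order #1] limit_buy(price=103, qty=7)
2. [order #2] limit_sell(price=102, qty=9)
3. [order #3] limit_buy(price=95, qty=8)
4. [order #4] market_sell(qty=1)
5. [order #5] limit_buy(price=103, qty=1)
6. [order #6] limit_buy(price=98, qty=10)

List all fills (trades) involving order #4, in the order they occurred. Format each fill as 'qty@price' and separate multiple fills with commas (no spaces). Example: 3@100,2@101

Answer: 1@95

Derivation:
After op 1 [order #1] limit_buy(price=103, qty=7): fills=none; bids=[#1:7@103] asks=[-]
After op 2 [order #2] limit_sell(price=102, qty=9): fills=#1x#2:7@103; bids=[-] asks=[#2:2@102]
After op 3 [order #3] limit_buy(price=95, qty=8): fills=none; bids=[#3:8@95] asks=[#2:2@102]
After op 4 [order #4] market_sell(qty=1): fills=#3x#4:1@95; bids=[#3:7@95] asks=[#2:2@102]
After op 5 [order #5] limit_buy(price=103, qty=1): fills=#5x#2:1@102; bids=[#3:7@95] asks=[#2:1@102]
After op 6 [order #6] limit_buy(price=98, qty=10): fills=none; bids=[#6:10@98 #3:7@95] asks=[#2:1@102]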